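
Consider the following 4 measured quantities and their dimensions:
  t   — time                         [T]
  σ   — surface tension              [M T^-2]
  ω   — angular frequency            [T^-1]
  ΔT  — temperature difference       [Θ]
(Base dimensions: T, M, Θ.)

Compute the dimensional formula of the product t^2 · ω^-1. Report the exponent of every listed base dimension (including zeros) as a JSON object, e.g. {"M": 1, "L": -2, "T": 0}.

{"T": 3, "M": 0, "Θ": 0}

Dimensional matrix (T×M×Θ by t×σ×ω×ΔT):
  T: [ 1 -2 -1  0]
  M: [ 0  1  0  0]
  Θ: [ 0  0  0  1]
  [T]: (2)·1+(-1)·-1 = 3
  [M]: (2)·0+(-1)·0 = 0
  [Θ]: (2)·0+(-1)·0 = 0
⇒ T^3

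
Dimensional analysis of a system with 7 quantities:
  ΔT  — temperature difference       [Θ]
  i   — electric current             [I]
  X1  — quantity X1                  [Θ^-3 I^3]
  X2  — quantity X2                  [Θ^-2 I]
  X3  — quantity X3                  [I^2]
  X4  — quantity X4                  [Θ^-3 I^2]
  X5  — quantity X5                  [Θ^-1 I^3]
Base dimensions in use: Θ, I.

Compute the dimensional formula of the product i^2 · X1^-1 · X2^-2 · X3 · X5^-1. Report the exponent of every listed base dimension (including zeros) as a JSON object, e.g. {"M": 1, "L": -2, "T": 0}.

{"Θ": 8, "I": -4}

Exponent matrix [Θ,I] × [ΔT,i,X1,X2,X3,X4,X5]:
  Θ: [ 1  0 -3 -2  0 -3 -1]
  I: [ 0  1  3  1  2  2  3]
  [Θ]: (2)·0+(-1)·-3+(-2)·-2+(1)·0+(-1)·-1 = 8
  [I]: (2)·1+(-1)·3+(-2)·1+(1)·2+(-1)·3 = -4
⇒ Θ^8 I^-4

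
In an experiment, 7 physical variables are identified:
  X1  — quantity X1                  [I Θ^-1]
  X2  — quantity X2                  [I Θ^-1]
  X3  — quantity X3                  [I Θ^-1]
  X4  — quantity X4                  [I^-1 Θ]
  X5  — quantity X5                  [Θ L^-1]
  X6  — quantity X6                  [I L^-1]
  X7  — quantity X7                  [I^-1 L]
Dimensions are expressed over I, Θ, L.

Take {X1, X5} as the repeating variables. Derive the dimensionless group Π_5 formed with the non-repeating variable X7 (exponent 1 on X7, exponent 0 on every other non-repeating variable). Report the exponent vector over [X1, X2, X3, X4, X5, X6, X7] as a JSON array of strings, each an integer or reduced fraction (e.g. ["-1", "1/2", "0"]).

Exponent matrix [I,Θ,L] × [X1,X2,X3,X4,X5,X6,X7]:
  I: [ 1  1  1 -1  0  1 -1]
  Θ: [-1 -1 -1  1  1  0  0]
  L: [ 0  0  0  0 -1 -1  1]
Row reduction gives pivot columns X1,X5; rank = 2
Repeat: X1,X5; free: X2,X3,X4,X6,X7
RREF:
  r0: [   1    1    1   -1    0    1   -1]
  r1: [   0    0    0    0    1    1   -1]
  r2: [   0    0    0    0    0    0    0]
Fix exponent of X7 at 1, X2 at 0, X3 at 0, X4 at 0, X6 at 0; solve each RREF row for its pivot's exponent:
  r0: exp(X1) + (-1)·1 = 0 ⇒ exp(X1) = 1
  r1: exp(X5) + (-1)·1 = 0 ⇒ exp(X5) = 1
Π_5 = X1 · X5 · X7

["1", "0", "0", "0", "1", "0", "1"]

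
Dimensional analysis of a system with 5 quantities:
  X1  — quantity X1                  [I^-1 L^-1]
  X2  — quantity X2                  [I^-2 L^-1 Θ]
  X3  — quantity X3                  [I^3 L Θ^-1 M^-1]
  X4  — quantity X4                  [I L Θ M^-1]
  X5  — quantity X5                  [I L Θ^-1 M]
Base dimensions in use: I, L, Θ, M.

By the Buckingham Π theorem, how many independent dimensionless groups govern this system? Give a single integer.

2

Write exponents as rows I,L,Θ,M / cols X1,X2,X3,X4,X5:
  I: [-1 -2  3  1  1]
  L: [-1 -1  1  1  1]
  Θ: [ 0  1 -1  1 -1]
  M: [ 0  0 -1 -1  1]
RREF → pivots at {X1,X2,X3} ⇒ r = 3
Π count = n − r = 5 − 3 = 2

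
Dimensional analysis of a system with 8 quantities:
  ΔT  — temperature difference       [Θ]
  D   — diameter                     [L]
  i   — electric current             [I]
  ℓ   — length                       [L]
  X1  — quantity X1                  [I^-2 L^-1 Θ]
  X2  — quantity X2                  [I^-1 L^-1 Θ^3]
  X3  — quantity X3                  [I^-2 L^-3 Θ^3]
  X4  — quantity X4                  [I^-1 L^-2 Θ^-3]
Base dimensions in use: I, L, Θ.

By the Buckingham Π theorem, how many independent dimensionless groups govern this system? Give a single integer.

Dimensional matrix (I×L×Θ by ΔT×D×i×ℓ×X1×X2×X3×X4):
  I: [ 0  0  1  0 -2 -1 -2 -1]
  L: [ 0  1  0  1 -1 -1 -3 -2]
  Θ: [ 1  0  0  0  1  3  3 -3]
Echelon form has 3 nonzero rows (pivots: ΔT,D,i)
n=8, r=3 ⇒ 5 dimensionless groups

5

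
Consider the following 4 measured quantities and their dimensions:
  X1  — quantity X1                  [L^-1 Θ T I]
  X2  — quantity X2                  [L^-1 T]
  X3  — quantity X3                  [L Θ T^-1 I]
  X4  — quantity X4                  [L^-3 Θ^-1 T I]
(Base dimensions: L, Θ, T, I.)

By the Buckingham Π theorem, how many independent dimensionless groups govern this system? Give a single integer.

1

Write exponents as rows L,Θ,T,I / cols X1,X2,X3,X4:
  L: [-1 -1  1 -3]
  Θ: [ 1  0  1 -1]
  T: [ 1  1 -1  1]
  I: [ 1  0  1  1]
RREF → pivots at {X1,X2,X4} ⇒ r = 3
n=4, r=3 ⇒ 1 dimensionless group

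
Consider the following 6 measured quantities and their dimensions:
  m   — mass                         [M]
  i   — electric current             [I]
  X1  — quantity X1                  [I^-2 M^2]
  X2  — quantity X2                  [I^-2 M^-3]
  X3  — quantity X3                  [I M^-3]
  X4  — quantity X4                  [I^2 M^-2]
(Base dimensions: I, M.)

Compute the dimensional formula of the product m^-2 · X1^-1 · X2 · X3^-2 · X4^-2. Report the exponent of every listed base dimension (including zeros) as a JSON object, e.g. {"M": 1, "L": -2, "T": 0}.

{"I": -6, "M": 3}

Exponent matrix [I,M] × [m,i,X1,X2,X3,X4]:
  I: [ 0  1 -2 -2  1  2]
  M: [ 1  0  2 -3 -3 -2]
  [I]: (-2)·0+(-1)·-2+(1)·-2+(-2)·1+(-2)·2 = -6
  [M]: (-2)·1+(-1)·2+(1)·-3+(-2)·-3+(-2)·-2 = 3
⇒ I^-6 M^3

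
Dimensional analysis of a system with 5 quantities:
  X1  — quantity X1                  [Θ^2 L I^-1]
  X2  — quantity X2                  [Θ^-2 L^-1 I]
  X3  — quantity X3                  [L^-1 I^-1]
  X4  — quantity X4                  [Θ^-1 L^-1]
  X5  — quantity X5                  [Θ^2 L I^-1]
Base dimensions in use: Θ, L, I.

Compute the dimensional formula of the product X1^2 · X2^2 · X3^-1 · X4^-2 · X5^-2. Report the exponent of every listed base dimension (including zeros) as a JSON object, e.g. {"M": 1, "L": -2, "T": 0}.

Exponent matrix [Θ,L,I] × [X1,X2,X3,X4,X5]:
  Θ: [ 2 -2  0 -1  2]
  L: [ 1 -1 -1 -1  1]
  I: [-1  1 -1  0 -1]
  [Θ]: (2)·2+(2)·-2+(-1)·0+(-2)·-1+(-2)·2 = -2
  [L]: (2)·1+(2)·-1+(-1)·-1+(-2)·-1+(-2)·1 = 1
  [I]: (2)·-1+(2)·1+(-1)·-1+(-2)·0+(-2)·-1 = 3
⇒ Θ^-2 L I^3

{"Θ": -2, "L": 1, "I": 3}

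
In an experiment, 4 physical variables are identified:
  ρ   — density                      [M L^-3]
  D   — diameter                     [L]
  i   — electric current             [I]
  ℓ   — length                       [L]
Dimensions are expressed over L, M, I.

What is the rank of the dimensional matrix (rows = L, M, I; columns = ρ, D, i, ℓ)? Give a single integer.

3

Write exponents as rows L,M,I / cols ρ,D,i,ℓ:
  L: [-3  1  0  1]
  M: [ 1  0  0  0]
  I: [ 0  0  1  0]
Row reduction gives pivot columns ρ,D,i; rank = 3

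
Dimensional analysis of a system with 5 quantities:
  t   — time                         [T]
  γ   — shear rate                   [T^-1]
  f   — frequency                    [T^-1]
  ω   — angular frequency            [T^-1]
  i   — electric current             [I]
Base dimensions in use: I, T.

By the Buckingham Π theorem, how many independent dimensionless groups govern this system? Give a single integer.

3

Dimensional matrix (I×T by t×γ×f×ω×i):
  I: [ 0  0  0  0  1]
  T: [ 1 -1 -1 -1  0]
RREF → pivots at {t,i} ⇒ r = 2
5 vars − rank 2 = 3 Π groups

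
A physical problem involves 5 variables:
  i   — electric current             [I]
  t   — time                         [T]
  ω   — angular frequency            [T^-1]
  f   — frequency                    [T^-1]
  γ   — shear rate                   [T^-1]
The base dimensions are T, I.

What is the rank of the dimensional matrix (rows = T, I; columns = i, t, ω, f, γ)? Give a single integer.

2

Write exponents as rows T,I / cols i,t,ω,f,γ:
  T: [ 0  1 -1 -1 -1]
  I: [ 1  0  0  0  0]
Echelon form has 2 nonzero rows (pivots: i,t)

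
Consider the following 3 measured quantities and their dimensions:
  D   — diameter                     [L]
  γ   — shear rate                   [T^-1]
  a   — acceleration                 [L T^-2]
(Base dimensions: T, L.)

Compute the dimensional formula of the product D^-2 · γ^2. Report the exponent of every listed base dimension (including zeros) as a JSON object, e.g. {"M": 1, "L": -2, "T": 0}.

{"T": -2, "L": -2}

Write exponents as rows T,L / cols D,γ,a:
  T: [ 0 -1 -2]
  L: [ 1  0  1]
  [T]: (-2)·0+(2)·-1 = -2
  [L]: (-2)·1+(2)·0 = -2
⇒ T^-2 L^-2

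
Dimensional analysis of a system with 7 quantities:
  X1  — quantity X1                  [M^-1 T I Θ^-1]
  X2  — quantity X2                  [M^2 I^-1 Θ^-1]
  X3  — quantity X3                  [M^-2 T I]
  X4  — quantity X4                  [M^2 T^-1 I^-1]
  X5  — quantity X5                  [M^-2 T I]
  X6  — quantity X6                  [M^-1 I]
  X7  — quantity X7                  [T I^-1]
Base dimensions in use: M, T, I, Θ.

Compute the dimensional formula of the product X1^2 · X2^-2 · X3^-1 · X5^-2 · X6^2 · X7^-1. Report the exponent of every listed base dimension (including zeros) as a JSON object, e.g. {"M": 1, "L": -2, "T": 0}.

{"M": -2, "T": -2, "I": 4, "Θ": 0}

Exponent matrix [M,T,I,Θ] × [X1,X2,X3,X4,X5,X6,X7]:
  M: [-1  2 -2  2 -2 -1  0]
  T: [ 1  0  1 -1  1  0  1]
  I: [ 1 -1  1 -1  1  1 -1]
  Θ: [-1 -1  0  0  0  0  0]
  [M]: (2)·-1+(-2)·2+(-1)·-2+(-2)·-2+(2)·-1+(-1)·0 = -2
  [T]: (2)·1+(-2)·0+(-1)·1+(-2)·1+(2)·0+(-1)·1 = -2
  [I]: (2)·1+(-2)·-1+(-1)·1+(-2)·1+(2)·1+(-1)·-1 = 4
  [Θ]: (2)·-1+(-2)·-1+(-1)·0+(-2)·0+(2)·0+(-1)·0 = 0
⇒ M^-2 T^-2 I^4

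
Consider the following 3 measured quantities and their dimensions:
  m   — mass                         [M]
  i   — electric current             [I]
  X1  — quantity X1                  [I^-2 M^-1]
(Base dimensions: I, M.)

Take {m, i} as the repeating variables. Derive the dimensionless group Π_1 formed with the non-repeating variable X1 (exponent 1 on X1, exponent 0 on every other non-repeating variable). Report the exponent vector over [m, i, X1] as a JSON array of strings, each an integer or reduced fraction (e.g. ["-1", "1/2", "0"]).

["1", "2", "1"]

Exponent matrix [I,M] × [m,i,X1]:
  I: [ 0  1 -2]
  M: [ 1  0 -1]
Row reduction gives pivot columns m,i; rank = 2
Pivot set = {m,i}, free = {X1}
RREF:
  r0: [   1    0   -1]
  r1: [   0    1   -2]
Fix exponent of X1 at 1; solve each RREF row for its pivot's exponent:
  r0: exp(m) + (-1)·1 = 0 ⇒ exp(m) = 1
  r1: exp(i) + (-2)·1 = 0 ⇒ exp(i) = 2
Π_1 = m · i^2 · X1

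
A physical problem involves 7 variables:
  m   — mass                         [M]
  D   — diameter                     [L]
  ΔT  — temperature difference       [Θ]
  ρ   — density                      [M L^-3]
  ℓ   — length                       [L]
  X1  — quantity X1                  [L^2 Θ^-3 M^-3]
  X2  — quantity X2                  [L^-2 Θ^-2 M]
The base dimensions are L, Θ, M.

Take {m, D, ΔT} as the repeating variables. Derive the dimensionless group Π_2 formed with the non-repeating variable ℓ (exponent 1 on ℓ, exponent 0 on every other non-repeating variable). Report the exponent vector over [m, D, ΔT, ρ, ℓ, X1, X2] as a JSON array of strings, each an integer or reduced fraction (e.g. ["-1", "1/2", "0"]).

["0", "-1", "0", "0", "1", "0", "0"]

Dimensional matrix (L×Θ×M by m×D×ΔT×ρ×ℓ×X1×X2):
  L: [ 0  1  0 -3  1  2 -2]
  Θ: [ 0  0  1  0  0 -3 -2]
  M: [ 1  0  0  1  0 -3  1]
Echelon form has 3 nonzero rows (pivots: m,D,ΔT)
Repeat: m,D,ΔT; free: ρ,ℓ,X1,X2
RREF:
  r0: [   1    0    0    1    0   -3    1]
  r1: [   0    1    0   -3    1    2   -2]
  r2: [   0    0    1    0    0   -3   -2]
Fix exponent of ℓ at 1, ρ at 0, X1 at 0, X2 at 0; solve each RREF row for its pivot's exponent:
  r0: exp(m) + (0)·1 = 0 ⇒ exp(m) = 0
  r1: exp(D) + (1)·1 = 0 ⇒ exp(D) = -1
  r2: exp(ΔT) + (0)·1 = 0 ⇒ exp(ΔT) = 0
Π_2 = D^-1 · ℓ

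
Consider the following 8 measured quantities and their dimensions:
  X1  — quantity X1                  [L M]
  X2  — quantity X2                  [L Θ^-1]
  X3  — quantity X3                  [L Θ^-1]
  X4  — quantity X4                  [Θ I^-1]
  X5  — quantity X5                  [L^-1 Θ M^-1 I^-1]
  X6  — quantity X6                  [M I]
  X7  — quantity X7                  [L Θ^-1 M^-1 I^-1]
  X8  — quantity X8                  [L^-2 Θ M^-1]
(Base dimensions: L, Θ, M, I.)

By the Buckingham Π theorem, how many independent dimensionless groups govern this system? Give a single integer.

5

Exponent matrix [L,Θ,M,I] × [X1,X2,X3,X4,X5,X6,X7,X8]:
  L: [ 1  1  1  0 -1  0  1 -2]
  Θ: [ 0 -1 -1  1  1  0 -1  1]
  M: [ 1  0  0  0 -1  1 -1 -1]
  I: [ 0  0  0 -1 -1  1 -1  0]
Row reduction gives pivot columns X1,X2,X4; rank = 3
n=8, r=3 ⇒ 5 dimensionless groups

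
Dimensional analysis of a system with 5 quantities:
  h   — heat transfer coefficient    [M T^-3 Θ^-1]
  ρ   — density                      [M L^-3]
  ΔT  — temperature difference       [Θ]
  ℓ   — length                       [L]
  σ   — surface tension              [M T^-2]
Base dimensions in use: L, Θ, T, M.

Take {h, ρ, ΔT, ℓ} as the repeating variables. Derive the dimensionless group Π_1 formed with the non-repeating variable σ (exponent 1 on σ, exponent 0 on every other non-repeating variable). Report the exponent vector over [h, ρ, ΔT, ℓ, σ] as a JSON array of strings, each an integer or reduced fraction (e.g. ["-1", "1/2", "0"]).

Write exponents as rows L,Θ,T,M / cols h,ρ,ΔT,ℓ,σ:
  L: [ 0 -3  0  1  0]
  Θ: [-1  0  1  0  0]
  T: [-3  0  0  0 -2]
  M: [ 1  1  0  0  1]
Row reduction gives pivot columns h,ρ,ΔT,ℓ; rank = 4
Pivot set = {h,ρ,ΔT,ℓ}, free = {σ}
RREF:
  r0: [   1    0    0    0  2/3]
  r1: [   0    1    0    0  1/3]
  r2: [   0    0    1    0  2/3]
  r3: [   0    0    0    1    1]
Fix exponent of σ at 1; solve each RREF row for its pivot's exponent:
  r0: exp(h) + (2/3)·1 = 0 ⇒ exp(h) = -2/3
  r1: exp(ρ) + (1/3)·1 = 0 ⇒ exp(ρ) = -1/3
  r2: exp(ΔT) + (2/3)·1 = 0 ⇒ exp(ΔT) = -2/3
  r3: exp(ℓ) + (1)·1 = 0 ⇒ exp(ℓ) = -1
Π_1 = h^(-2/3) · ρ^(-1/3) · ΔT^(-2/3) · ℓ^-1 · σ

["-2/3", "-1/3", "-2/3", "-1", "1"]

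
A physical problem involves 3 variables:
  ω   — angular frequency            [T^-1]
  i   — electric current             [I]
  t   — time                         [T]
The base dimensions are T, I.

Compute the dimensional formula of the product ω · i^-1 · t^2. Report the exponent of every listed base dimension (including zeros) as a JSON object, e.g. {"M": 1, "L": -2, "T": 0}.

{"T": 1, "I": -1}

Dimensional matrix (T×I by ω×i×t):
  T: [-1  0  1]
  I: [ 0  1  0]
  [T]: (1)·-1+(-1)·0+(2)·1 = 1
  [I]: (1)·0+(-1)·1+(2)·0 = -1
⇒ T I^-1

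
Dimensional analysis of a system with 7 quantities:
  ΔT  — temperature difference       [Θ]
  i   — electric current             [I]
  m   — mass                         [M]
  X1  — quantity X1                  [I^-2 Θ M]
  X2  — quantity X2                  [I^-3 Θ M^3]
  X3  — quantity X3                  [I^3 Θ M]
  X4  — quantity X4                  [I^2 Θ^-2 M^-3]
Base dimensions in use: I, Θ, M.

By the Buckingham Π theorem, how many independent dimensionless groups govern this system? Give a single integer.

4

Write exponents as rows I,Θ,M / cols ΔT,i,m,X1,X2,X3,X4:
  I: [ 0  1  0 -2 -3  3  2]
  Θ: [ 1  0  0  1  1  1 -2]
  M: [ 0  0  1  1  3  1 -3]
Echelon form has 3 nonzero rows (pivots: ΔT,i,m)
n=7, r=3 ⇒ 4 dimensionless groups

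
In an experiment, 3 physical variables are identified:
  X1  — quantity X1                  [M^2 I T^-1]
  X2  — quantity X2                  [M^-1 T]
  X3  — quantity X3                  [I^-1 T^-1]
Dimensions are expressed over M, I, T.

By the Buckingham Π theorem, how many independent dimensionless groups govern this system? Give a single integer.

Exponent matrix [M,I,T] × [X1,X2,X3]:
  M: [ 2 -1  0]
  I: [ 1  0 -1]
  T: [-1  1 -1]
RREF → pivots at {X1,X2} ⇒ r = 2
3 vars − rank 2 = 1 Π group

1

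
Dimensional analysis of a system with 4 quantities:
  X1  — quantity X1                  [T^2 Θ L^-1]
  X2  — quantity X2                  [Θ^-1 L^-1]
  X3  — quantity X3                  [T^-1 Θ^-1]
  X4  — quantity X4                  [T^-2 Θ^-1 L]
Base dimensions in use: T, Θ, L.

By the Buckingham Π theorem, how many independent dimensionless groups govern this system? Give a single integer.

2

Write exponents as rows T,Θ,L / cols X1,X2,X3,X4:
  T: [ 2  0 -1 -2]
  Θ: [ 1 -1 -1 -1]
  L: [-1 -1  0  1]
Echelon form has 2 nonzero rows (pivots: X1,X2)
n=4, r=2 ⇒ 2 dimensionless groups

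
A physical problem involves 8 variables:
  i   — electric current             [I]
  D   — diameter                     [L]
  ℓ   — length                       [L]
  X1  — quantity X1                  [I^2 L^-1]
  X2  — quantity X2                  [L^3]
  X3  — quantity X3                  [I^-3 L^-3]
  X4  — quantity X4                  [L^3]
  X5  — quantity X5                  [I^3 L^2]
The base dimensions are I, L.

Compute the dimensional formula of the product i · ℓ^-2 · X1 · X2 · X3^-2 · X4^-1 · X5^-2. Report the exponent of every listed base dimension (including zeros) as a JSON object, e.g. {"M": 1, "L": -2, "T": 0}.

{"I": 3, "L": -1}

Exponent matrix [I,L] × [i,D,ℓ,X1,X2,X3,X4,X5]:
  I: [ 1  0  0  2  0 -3  0  3]
  L: [ 0  1  1 -1  3 -3  3  2]
  [I]: (1)·1+(-2)·0+(1)·2+(1)·0+(-2)·-3+(-1)·0+(-2)·3 = 3
  [L]: (1)·0+(-2)·1+(1)·-1+(1)·3+(-2)·-3+(-1)·3+(-2)·2 = -1
⇒ I^3 L^-1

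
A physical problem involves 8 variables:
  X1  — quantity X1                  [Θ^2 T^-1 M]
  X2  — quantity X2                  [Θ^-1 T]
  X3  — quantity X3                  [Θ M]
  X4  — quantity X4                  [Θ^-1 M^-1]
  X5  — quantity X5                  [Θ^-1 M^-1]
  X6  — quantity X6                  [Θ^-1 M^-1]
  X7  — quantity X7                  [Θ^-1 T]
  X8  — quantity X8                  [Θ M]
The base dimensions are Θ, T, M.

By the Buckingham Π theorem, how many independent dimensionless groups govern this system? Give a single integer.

Exponent matrix [Θ,T,M] × [X1,X2,X3,X4,X5,X6,X7,X8]:
  Θ: [ 2 -1  1 -1 -1 -1 -1  1]
  T: [-1  1  0  0  0  0  1  0]
  M: [ 1  0  1 -1 -1 -1  0  1]
Echelon form has 2 nonzero rows (pivots: X1,X2)
8 vars − rank 2 = 6 Π groups

6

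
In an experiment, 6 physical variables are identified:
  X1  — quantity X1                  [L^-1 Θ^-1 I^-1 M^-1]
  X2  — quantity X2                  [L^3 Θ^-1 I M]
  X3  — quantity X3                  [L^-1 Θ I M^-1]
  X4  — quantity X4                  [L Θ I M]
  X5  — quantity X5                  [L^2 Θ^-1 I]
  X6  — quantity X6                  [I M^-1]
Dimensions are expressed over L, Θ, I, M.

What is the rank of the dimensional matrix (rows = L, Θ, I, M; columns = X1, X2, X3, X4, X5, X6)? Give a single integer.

3

Write exponents as rows L,Θ,I,M / cols X1,X2,X3,X4,X5,X6:
  L: [-1  3 -1  1  2  0]
  Θ: [-1 -1  1  1 -1  0]
  I: [-1  1  1  1  1  1]
  M: [-1  1 -1  1  0 -1]
Row reduction gives pivot columns X1,X2,X3; rank = 3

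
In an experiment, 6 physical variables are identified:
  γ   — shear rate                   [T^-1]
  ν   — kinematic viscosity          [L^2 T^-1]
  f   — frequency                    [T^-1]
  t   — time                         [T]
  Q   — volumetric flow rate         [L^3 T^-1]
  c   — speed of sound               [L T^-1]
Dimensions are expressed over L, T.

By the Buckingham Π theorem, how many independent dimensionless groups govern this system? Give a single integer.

4

Dimensional matrix (L×T by γ×ν×f×t×Q×c):
  L: [ 0  2  0  0  3  1]
  T: [-1 -1 -1  1 -1 -1]
Echelon form has 2 nonzero rows (pivots: γ,ν)
n=6, r=2 ⇒ 4 dimensionless groups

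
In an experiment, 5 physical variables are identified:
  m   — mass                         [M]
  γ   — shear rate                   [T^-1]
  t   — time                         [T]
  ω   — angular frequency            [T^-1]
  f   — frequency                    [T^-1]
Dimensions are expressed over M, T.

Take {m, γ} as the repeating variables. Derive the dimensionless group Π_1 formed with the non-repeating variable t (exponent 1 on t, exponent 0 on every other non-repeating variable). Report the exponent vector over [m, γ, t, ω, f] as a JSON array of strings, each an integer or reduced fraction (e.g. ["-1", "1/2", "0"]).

["0", "1", "1", "0", "0"]

Dimensional matrix (M×T by m×γ×t×ω×f):
  M: [ 1  0  0  0  0]
  T: [ 0 -1  1 -1 -1]
Row reduction gives pivot columns m,γ; rank = 2
Repeat: m,γ; free: t,ω,f
RREF:
  r0: [   1    0    0    0    0]
  r1: [   0    1   -1    1    1]
Fix exponent of t at 1, ω at 0, f at 0; solve each RREF row for its pivot's exponent:
  r0: exp(m) + (0)·1 = 0 ⇒ exp(m) = 0
  r1: exp(γ) + (-1)·1 = 0 ⇒ exp(γ) = 1
Π_1 = γ · t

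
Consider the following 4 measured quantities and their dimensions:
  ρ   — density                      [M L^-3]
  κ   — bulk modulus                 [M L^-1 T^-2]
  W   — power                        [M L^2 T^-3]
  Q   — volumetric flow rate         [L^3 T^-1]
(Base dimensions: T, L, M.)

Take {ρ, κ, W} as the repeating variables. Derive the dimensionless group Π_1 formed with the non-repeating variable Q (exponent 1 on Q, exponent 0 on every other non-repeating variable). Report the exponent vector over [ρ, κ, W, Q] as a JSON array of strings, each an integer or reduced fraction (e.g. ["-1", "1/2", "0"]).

["0", "1", "-1", "1"]

Exponent matrix [T,L,M] × [ρ,κ,W,Q]:
  T: [ 0 -2 -3 -1]
  L: [-3 -1  2  3]
  M: [ 1  1  1  0]
Row reduction gives pivot columns ρ,κ,W; rank = 3
Pivot set = {ρ,κ,W}, free = {Q}
RREF:
  r0: [   1    0    0    0]
  r1: [   0    1    0   -1]
  r2: [   0    0    1    1]
Fix exponent of Q at 1; solve each RREF row for its pivot's exponent:
  r0: exp(ρ) + (0)·1 = 0 ⇒ exp(ρ) = 0
  r1: exp(κ) + (-1)·1 = 0 ⇒ exp(κ) = 1
  r2: exp(W) + (1)·1 = 0 ⇒ exp(W) = -1
Π_1 = κ · W^-1 · Q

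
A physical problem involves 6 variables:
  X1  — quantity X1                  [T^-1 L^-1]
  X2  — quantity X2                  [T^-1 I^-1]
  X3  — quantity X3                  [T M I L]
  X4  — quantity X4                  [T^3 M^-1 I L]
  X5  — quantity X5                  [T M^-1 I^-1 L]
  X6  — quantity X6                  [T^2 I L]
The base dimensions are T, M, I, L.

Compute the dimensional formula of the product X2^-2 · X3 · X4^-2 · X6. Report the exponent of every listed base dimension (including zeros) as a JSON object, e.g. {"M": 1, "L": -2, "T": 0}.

{"T": -1, "M": 3, "I": 2, "L": 0}

Exponent matrix [T,M,I,L] × [X1,X2,X3,X4,X5,X6]:
  T: [-1 -1  1  3  1  2]
  M: [ 0  0  1 -1 -1  0]
  I: [ 0 -1  1  1 -1  1]
  L: [-1  0  1  1  1  1]
  [T]: (-2)·-1+(1)·1+(-2)·3+(1)·2 = -1
  [M]: (-2)·0+(1)·1+(-2)·-1+(1)·0 = 3
  [I]: (-2)·-1+(1)·1+(-2)·1+(1)·1 = 2
  [L]: (-2)·0+(1)·1+(-2)·1+(1)·1 = 0
⇒ T^-1 M^3 I^2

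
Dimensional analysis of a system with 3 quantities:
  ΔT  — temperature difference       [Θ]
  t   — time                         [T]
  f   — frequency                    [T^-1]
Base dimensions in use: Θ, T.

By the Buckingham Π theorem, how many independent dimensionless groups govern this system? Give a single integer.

1

Dimensional matrix (Θ×T by ΔT×t×f):
  Θ: [ 1  0  0]
  T: [ 0  1 -1]
RREF → pivots at {ΔT,t} ⇒ r = 2
3 vars − rank 2 = 1 Π group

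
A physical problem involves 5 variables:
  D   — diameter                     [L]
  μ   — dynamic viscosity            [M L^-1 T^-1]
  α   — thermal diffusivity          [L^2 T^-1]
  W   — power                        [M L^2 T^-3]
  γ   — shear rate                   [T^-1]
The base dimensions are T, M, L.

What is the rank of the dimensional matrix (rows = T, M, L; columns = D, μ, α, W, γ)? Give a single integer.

3

Write exponents as rows T,M,L / cols D,μ,α,W,γ:
  T: [ 0 -1 -1 -3 -1]
  M: [ 0  1  0  1  0]
  L: [ 1 -1  2  2  0]
RREF → pivots at {D,μ,α} ⇒ r = 3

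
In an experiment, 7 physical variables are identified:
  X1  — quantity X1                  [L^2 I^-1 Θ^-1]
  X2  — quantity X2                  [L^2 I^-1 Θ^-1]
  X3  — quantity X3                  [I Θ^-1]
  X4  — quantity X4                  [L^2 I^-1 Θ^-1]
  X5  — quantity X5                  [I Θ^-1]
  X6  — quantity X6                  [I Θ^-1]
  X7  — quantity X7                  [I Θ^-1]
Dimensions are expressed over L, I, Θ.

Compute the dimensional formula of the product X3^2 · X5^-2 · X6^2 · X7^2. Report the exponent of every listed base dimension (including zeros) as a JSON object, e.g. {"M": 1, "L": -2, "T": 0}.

Dimensional matrix (L×I×Θ by X1×X2×X3×X4×X5×X6×X7):
  L: [ 2  2  0  2  0  0  0]
  I: [-1 -1  1 -1  1  1  1]
  Θ: [-1 -1 -1 -1 -1 -1 -1]
  [L]: (2)·0+(-2)·0+(2)·0+(2)·0 = 0
  [I]: (2)·1+(-2)·1+(2)·1+(2)·1 = 4
  [Θ]: (2)·-1+(-2)·-1+(2)·-1+(2)·-1 = -4
⇒ I^4 Θ^-4

{"L": 0, "I": 4, "Θ": -4}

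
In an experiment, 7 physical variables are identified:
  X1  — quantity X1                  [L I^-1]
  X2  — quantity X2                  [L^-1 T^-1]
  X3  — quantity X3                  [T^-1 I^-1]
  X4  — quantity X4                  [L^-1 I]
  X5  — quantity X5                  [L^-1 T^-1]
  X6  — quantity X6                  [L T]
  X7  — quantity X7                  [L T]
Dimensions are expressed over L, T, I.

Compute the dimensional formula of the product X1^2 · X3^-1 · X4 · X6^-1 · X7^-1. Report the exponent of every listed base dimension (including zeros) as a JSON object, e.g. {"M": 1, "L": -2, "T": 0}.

Exponent matrix [L,T,I] × [X1,X2,X3,X4,X5,X6,X7]:
  L: [ 1 -1  0 -1 -1  1  1]
  T: [ 0 -1 -1  0 -1  1  1]
  I: [-1  0 -1  1  0  0  0]
  [L]: (2)·1+(-1)·0+(1)·-1+(-1)·1+(-1)·1 = -1
  [T]: (2)·0+(-1)·-1+(1)·0+(-1)·1+(-1)·1 = -1
  [I]: (2)·-1+(-1)·-1+(1)·1+(-1)·0+(-1)·0 = 0
⇒ L^-1 T^-1

{"L": -1, "T": -1, "I": 0}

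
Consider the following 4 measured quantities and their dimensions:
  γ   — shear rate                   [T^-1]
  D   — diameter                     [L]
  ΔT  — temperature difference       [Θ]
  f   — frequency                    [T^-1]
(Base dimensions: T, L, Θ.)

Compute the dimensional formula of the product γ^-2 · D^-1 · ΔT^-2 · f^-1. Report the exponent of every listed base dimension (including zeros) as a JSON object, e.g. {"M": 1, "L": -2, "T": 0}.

Write exponents as rows T,L,Θ / cols γ,D,ΔT,f:
  T: [-1  0  0 -1]
  L: [ 0  1  0  0]
  Θ: [ 0  0  1  0]
  [T]: (-2)·-1+(-1)·0+(-2)·0+(-1)·-1 = 3
  [L]: (-2)·0+(-1)·1+(-2)·0+(-1)·0 = -1
  [Θ]: (-2)·0+(-1)·0+(-2)·1+(-1)·0 = -2
⇒ T^3 L^-1 Θ^-2

{"T": 3, "L": -1, "Θ": -2}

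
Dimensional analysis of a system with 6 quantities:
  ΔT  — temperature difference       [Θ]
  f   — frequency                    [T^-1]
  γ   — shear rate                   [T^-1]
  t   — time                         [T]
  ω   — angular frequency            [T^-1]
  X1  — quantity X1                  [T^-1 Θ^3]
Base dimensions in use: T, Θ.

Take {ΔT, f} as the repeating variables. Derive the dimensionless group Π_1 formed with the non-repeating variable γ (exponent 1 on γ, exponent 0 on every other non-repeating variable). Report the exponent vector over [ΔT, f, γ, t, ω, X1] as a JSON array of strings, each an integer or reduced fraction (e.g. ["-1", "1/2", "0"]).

Exponent matrix [T,Θ] × [ΔT,f,γ,t,ω,X1]:
  T: [ 0 -1 -1  1 -1 -1]
  Θ: [ 1  0  0  0  0  3]
Echelon form has 2 nonzero rows (pivots: ΔT,f)
Repeat: ΔT,f; free: γ,t,ω,X1
RREF:
  r0: [   1    0    0    0    0    3]
  r1: [   0    1    1   -1    1    1]
Fix exponent of γ at 1, t at 0, ω at 0, X1 at 0; solve each RREF row for its pivot's exponent:
  r0: exp(ΔT) + (0)·1 = 0 ⇒ exp(ΔT) = 0
  r1: exp(f) + (1)·1 = 0 ⇒ exp(f) = -1
Π_1 = f^-1 · γ

["0", "-1", "1", "0", "0", "0"]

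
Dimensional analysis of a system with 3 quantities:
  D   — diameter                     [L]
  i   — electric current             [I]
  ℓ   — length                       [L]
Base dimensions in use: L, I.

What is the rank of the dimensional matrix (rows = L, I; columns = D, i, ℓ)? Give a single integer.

2

Dimensional matrix (L×I by D×i×ℓ):
  L: [ 1  0  1]
  I: [ 0  1  0]
Echelon form has 2 nonzero rows (pivots: D,i)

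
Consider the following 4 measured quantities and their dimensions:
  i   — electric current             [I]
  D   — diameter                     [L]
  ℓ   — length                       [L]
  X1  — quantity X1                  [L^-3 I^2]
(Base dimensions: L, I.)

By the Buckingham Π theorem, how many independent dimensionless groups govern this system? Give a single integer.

Write exponents as rows L,I / cols i,D,ℓ,X1:
  L: [ 0  1  1 -3]
  I: [ 1  0  0  2]
Echelon form has 2 nonzero rows (pivots: i,D)
4 vars − rank 2 = 2 Π groups

2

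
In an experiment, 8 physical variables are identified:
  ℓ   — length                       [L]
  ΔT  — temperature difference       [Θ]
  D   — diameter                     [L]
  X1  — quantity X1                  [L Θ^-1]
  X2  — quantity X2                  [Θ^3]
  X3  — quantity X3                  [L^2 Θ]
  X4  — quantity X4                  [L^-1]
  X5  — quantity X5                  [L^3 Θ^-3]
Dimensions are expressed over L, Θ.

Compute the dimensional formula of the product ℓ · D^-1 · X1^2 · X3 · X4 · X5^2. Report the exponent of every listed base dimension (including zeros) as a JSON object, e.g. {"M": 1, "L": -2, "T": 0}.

Write exponents as rows L,Θ / cols ℓ,ΔT,D,X1,X2,X3,X4,X5:
  L: [ 1  0  1  1  0  2 -1  3]
  Θ: [ 0  1  0 -1  3  1  0 -3]
  [L]: (1)·1+(-1)·1+(2)·1+(1)·2+(1)·-1+(2)·3 = 9
  [Θ]: (1)·0+(-1)·0+(2)·-1+(1)·1+(1)·0+(2)·-3 = -7
⇒ L^9 Θ^-7

{"L": 9, "Θ": -7}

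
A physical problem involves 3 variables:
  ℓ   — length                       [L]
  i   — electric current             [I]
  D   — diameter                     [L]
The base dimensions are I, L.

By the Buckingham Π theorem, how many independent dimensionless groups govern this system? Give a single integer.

1

Write exponents as rows I,L / cols ℓ,i,D:
  I: [ 0  1  0]
  L: [ 1  0  1]
RREF → pivots at {ℓ,i} ⇒ r = 2
Π count = n − r = 3 − 2 = 1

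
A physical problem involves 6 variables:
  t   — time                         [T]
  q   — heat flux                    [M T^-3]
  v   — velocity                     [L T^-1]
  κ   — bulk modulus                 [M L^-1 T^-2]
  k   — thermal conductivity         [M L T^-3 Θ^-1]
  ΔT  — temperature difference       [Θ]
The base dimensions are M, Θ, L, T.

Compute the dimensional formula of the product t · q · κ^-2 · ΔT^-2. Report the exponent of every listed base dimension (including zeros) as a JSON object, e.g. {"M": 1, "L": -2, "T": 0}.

Exponent matrix [M,Θ,L,T] × [t,q,v,κ,k,ΔT]:
  M: [ 0  1  0  1  1  0]
  Θ: [ 0  0  0  0 -1  1]
  L: [ 0  0  1 -1  1  0]
  T: [ 1 -3 -1 -2 -3  0]
  [M]: (1)·0+(1)·1+(-2)·1+(-2)·0 = -1
  [Θ]: (1)·0+(1)·0+(-2)·0+(-2)·1 = -2
  [L]: (1)·0+(1)·0+(-2)·-1+(-2)·0 = 2
  [T]: (1)·1+(1)·-3+(-2)·-2+(-2)·0 = 2
⇒ M^-1 Θ^-2 L^2 T^2

{"M": -1, "Θ": -2, "L": 2, "T": 2}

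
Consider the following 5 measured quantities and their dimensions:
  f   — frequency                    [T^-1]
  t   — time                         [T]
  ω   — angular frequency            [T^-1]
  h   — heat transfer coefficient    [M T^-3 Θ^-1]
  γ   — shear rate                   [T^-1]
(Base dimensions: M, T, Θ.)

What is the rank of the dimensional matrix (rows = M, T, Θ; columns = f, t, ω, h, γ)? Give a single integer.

2

Dimensional matrix (M×T×Θ by f×t×ω×h×γ):
  M: [ 0  0  0  1  0]
  T: [-1  1 -1 -3 -1]
  Θ: [ 0  0  0 -1  0]
RREF → pivots at {f,h} ⇒ r = 2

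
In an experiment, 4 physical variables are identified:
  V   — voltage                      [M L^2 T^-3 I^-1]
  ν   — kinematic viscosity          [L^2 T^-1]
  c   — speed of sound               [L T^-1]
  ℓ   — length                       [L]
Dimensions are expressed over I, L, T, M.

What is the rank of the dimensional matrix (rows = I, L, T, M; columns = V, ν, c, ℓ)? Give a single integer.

3

Exponent matrix [I,L,T,M] × [V,ν,c,ℓ]:
  I: [-1  0  0  0]
  L: [ 2  2  1  1]
  T: [-3 -1 -1  0]
  M: [ 1  0  0  0]
Echelon form has 3 nonzero rows (pivots: V,ν,c)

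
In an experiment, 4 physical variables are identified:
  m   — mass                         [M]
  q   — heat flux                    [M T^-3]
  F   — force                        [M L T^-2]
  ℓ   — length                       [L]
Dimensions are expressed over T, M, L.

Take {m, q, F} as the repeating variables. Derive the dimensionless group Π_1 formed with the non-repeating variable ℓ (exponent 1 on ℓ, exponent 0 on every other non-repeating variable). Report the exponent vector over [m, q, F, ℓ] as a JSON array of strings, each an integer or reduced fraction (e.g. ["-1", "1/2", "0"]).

["1/3", "2/3", "-1", "1"]

Exponent matrix [T,M,L] × [m,q,F,ℓ]:
  T: [ 0 -3 -2  0]
  M: [ 1  1  1  0]
  L: [ 0  0  1  1]
Echelon form has 3 nonzero rows (pivots: m,q,F)
Pivot set = {m,q,F}, free = {ℓ}
RREF:
  r0: [   1    0    0 -1/3]
  r1: [   0    1    0 -2/3]
  r2: [   0    0    1    1]
Fix exponent of ℓ at 1; solve each RREF row for its pivot's exponent:
  r0: exp(m) + (-1/3)·1 = 0 ⇒ exp(m) = 1/3
  r1: exp(q) + (-2/3)·1 = 0 ⇒ exp(q) = 2/3
  r2: exp(F) + (1)·1 = 0 ⇒ exp(F) = -1
Π_1 = m^(1/3) · q^(2/3) · F^-1 · ℓ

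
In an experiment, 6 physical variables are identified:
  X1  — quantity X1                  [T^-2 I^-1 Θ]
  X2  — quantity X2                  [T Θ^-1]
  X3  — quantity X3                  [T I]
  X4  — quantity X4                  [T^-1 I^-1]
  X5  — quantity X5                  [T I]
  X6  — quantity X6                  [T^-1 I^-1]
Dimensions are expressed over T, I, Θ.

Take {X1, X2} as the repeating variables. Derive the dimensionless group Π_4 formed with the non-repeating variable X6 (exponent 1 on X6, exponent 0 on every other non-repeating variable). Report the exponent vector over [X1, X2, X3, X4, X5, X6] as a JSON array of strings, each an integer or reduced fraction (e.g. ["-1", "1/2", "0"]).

Dimensional matrix (T×I×Θ by X1×X2×X3×X4×X5×X6):
  T: [-2  1  1 -1  1 -1]
  I: [-1  0  1 -1  1 -1]
  Θ: [ 1 -1  0  0  0  0]
Row reduction gives pivot columns X1,X2; rank = 2
Repeat: X1,X2; free: X3,X4,X5,X6
RREF:
  r0: [   1    0   -1    1   -1    1]
  r1: [   0    1   -1    1   -1    1]
  r2: [   0    0    0    0    0    0]
Fix exponent of X6 at 1, X3 at 0, X4 at 0, X5 at 0; solve each RREF row for its pivot's exponent:
  r0: exp(X1) + (1)·1 = 0 ⇒ exp(X1) = -1
  r1: exp(X2) + (1)·1 = 0 ⇒ exp(X2) = -1
Π_4 = X1^-1 · X2^-1 · X6

["-1", "-1", "0", "0", "0", "1"]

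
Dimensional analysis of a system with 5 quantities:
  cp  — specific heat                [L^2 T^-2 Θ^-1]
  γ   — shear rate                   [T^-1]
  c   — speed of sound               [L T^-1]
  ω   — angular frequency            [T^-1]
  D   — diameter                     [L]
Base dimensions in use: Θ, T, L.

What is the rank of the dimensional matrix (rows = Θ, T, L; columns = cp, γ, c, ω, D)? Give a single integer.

Write exponents as rows Θ,T,L / cols cp,γ,c,ω,D:
  Θ: [-1  0  0  0  0]
  T: [-2 -1 -1 -1  0]
  L: [ 2  0  1  0  1]
RREF → pivots at {cp,γ,c} ⇒ r = 3

3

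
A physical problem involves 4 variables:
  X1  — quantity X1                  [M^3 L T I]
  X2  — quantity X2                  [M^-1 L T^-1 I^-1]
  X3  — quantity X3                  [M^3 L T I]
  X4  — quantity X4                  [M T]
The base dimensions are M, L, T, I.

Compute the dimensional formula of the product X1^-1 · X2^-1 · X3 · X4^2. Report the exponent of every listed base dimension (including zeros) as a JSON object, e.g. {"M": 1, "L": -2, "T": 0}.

Write exponents as rows M,L,T,I / cols X1,X2,X3,X4:
  M: [ 3 -1  3  1]
  L: [ 1  1  1  0]
  T: [ 1 -1  1  1]
  I: [ 1 -1  1  0]
  [M]: (-1)·3+(-1)·-1+(1)·3+(2)·1 = 3
  [L]: (-1)·1+(-1)·1+(1)·1+(2)·0 = -1
  [T]: (-1)·1+(-1)·-1+(1)·1+(2)·1 = 3
  [I]: (-1)·1+(-1)·-1+(1)·1+(2)·0 = 1
⇒ M^3 L^-1 T^3 I

{"M": 3, "L": -1, "T": 3, "I": 1}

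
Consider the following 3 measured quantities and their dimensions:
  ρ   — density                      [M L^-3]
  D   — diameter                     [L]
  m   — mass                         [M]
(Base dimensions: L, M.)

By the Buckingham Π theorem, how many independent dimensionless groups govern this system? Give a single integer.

Exponent matrix [L,M] × [ρ,D,m]:
  L: [-3  1  0]
  M: [ 1  0  1]
RREF → pivots at {ρ,D} ⇒ r = 2
n=3, r=2 ⇒ 1 dimensionless group

1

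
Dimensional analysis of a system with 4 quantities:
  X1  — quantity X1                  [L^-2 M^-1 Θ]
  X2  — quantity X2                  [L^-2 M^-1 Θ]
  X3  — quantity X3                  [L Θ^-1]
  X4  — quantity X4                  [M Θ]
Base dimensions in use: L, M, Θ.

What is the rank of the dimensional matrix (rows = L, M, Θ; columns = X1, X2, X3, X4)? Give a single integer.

Exponent matrix [L,M,Θ] × [X1,X2,X3,X4]:
  L: [-2 -2  1  0]
  M: [-1 -1  0  1]
  Θ: [ 1  1 -1  1]
Row reduction gives pivot columns X1,X3; rank = 2

2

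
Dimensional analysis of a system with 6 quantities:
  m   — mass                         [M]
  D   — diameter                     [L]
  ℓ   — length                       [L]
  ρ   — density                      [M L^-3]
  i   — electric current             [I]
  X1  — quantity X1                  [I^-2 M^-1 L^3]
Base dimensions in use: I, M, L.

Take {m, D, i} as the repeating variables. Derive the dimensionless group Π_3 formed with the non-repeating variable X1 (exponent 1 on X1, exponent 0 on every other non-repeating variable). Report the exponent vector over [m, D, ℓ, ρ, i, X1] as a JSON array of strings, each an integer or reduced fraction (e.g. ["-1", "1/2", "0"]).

["1", "-3", "0", "0", "2", "1"]

Write exponents as rows I,M,L / cols m,D,ℓ,ρ,i,X1:
  I: [ 0  0  0  0  1 -2]
  M: [ 1  0  0  1  0 -1]
  L: [ 0  1  1 -3  0  3]
Row reduction gives pivot columns m,D,i; rank = 3
Repeat: m,D,i; free: ℓ,ρ,X1
RREF:
  r0: [   1    0    0    1    0   -1]
  r1: [   0    1    1   -3    0    3]
  r2: [   0    0    0    0    1   -2]
Fix exponent of X1 at 1, ℓ at 0, ρ at 0; solve each RREF row for its pivot's exponent:
  r0: exp(m) + (-1)·1 = 0 ⇒ exp(m) = 1
  r1: exp(D) + (3)·1 = 0 ⇒ exp(D) = -3
  r2: exp(i) + (-2)·1 = 0 ⇒ exp(i) = 2
Π_3 = m · D^-3 · i^2 · X1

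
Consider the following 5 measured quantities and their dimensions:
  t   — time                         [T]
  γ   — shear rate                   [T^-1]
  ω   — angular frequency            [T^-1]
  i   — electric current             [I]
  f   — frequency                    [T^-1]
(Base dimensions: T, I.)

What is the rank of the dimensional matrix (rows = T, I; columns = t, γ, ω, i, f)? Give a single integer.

Exponent matrix [T,I] × [t,γ,ω,i,f]:
  T: [ 1 -1 -1  0 -1]
  I: [ 0  0  0  1  0]
Echelon form has 2 nonzero rows (pivots: t,i)

2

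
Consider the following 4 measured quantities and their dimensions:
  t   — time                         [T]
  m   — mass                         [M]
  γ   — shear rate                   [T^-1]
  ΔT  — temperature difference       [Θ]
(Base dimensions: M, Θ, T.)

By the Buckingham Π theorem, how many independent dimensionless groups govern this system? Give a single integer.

1

Write exponents as rows M,Θ,T / cols t,m,γ,ΔT:
  M: [ 0  1  0  0]
  Θ: [ 0  0  0  1]
  T: [ 1  0 -1  0]
Row reduction gives pivot columns t,m,ΔT; rank = 3
4 vars − rank 3 = 1 Π group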